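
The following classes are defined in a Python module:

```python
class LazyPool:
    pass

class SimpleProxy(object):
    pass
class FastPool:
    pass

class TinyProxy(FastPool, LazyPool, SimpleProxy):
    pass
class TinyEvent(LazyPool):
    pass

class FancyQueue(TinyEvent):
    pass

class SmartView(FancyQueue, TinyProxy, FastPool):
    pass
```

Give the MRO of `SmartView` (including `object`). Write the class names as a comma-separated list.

SmartView, FancyQueue, TinyEvent, TinyProxy, FastPool, LazyPool, SimpleProxy, object

L[SmartView] = SmartView + merge(L[FancyQueue], L[TinyProxy], L[FastPool], [FancyQueue TinyProxy FastPool])
  take FancyQueue:  [FancyQueue TinyEvent LazyPool object] + [TinyProxy FastPool LazyPool SimpleProxy object] + [FastPool object] + [FancyQueue TinyProxy FastPool]
  take TinyEvent:  [TinyEvent LazyPool object] + [TinyProxy FastPool LazyPool SimpleProxy object] + [FastPool object] + [TinyProxy FastPool]
  take TinyProxy:  [LazyPool object] + [TinyProxy FastPool LazyPool SimpleProxy object] + [FastPool object] + [TinyProxy FastPool]
  take FastPool:  [LazyPool object] + [FastPool LazyPool SimpleProxy object] + [FastPool object] + [FastPool]
  take LazyPool:  [LazyPool object] + [LazyPool SimpleProxy object] + [object]
  take SimpleProxy:  [object] + [SimpleProxy object] + [object]
  take object:  [object] + [object] + [object]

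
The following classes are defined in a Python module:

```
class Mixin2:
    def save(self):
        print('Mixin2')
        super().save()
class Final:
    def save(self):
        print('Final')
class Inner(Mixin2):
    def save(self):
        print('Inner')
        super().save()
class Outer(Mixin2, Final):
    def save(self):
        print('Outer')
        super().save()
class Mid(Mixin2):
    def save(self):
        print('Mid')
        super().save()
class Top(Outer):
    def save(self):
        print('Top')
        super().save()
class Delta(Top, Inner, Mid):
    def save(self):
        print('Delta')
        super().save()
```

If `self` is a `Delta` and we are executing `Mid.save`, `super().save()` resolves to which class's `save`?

Mixin2

L[Delta] = Delta + merge(L[Top], L[Inner], L[Mid], [Top Inner Mid])
  take Top:  [Top Outer Mixin2 Final object] + [Inner Mixin2 object] + [Mid Mixin2 object] + [Top Inner Mid]
  take Outer:  [Outer Mixin2 Final object] + [Inner Mixin2 object] + [Mid Mixin2 object] + [Inner Mid]
  take Inner:  [Mixin2 Final object] + [Inner Mixin2 object] + [Mid Mixin2 object] + [Inner Mid]
  take Mid:  [Mixin2 Final object] + [Mixin2 object] + [Mid Mixin2 object] + [Mid]
  take Mixin2:  [Mixin2 Final object] + [Mixin2 object] + [Mixin2 object]
  take Final:  [Final object] + [object] + [object]
  take object:  [object] + [object] + [object]
MRO: Delta Top Outer Inner Mid Mixin2 Final object
super() in Mid.save on a Delta instance goes to the class after Mid in Delta's MRO: Mixin2.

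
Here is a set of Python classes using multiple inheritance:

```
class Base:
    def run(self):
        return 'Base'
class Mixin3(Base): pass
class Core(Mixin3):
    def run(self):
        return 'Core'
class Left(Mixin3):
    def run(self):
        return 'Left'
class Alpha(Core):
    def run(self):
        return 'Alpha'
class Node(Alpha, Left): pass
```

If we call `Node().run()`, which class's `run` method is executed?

Alpha

L[Node] = Node + merge(L[Alpha], L[Left], [Alpha Left])
  take Alpha:  [Alpha Core Mixin3 Base object] + [Left Mixin3 Base object] + [Alpha Left]
  take Core:  [Core Mixin3 Base object] + [Left Mixin3 Base object] + [Left]
  take Left:  [Mixin3 Base object] + [Left Mixin3 Base object] + [Left]
  take Mixin3:  [Mixin3 Base object] + [Mixin3 Base object]
  take Base:  [Base object] + [Base object]
  take object:  [object] + [object]
MRO: Node Alpha Core Left Mixin3 Base object
run is defined in: Alpha, Base, Core, Left. First along the MRO is Alpha.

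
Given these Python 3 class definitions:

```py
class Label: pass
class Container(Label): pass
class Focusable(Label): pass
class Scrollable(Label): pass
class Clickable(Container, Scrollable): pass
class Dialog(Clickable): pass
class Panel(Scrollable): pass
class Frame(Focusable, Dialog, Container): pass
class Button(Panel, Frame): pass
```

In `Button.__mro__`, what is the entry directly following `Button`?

Panel

L[Button] = Button + merge(L[Panel], L[Frame], [Panel Frame])
  take Panel:  [Panel Scrollable Label object] + [Frame Focusable Dialog Clickable Container Scrollable Label object] + [Panel Frame]
  take Frame:  [Scrollable Label object] + [Frame Focusable Dialog Clickable Container Scrollable Label object] + [Frame]
  take Focusable:  [Scrollable Label object] + [Focusable Dialog Clickable Container Scrollable Label object]
  take Dialog:  [Scrollable Label object] + [Dialog Clickable Container Scrollable Label object]
  take Clickable:  [Scrollable Label object] + [Clickable Container Scrollable Label object]
  take Container:  [Scrollable Label object] + [Container Scrollable Label object]
  take Scrollable:  [Scrollable Label object] + [Scrollable Label object]
  take Label:  [Label object] + [Label object]
  take object:  [object] + [object]
MRO: Button Panel Frame Focusable Dialog Clickable Container Scrollable Label object
Button is at position 0; next is Panel.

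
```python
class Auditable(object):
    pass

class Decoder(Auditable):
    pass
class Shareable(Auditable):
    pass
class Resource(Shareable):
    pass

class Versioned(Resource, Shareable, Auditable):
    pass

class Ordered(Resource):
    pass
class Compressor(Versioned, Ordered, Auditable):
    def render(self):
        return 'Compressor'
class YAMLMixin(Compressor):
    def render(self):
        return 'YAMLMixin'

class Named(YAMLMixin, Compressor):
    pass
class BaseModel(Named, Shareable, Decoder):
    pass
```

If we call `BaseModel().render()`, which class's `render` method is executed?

L[BaseModel] = BaseModel + merge(L[Named], L[Shareable], L[Decoder], [Named Shareable Decoder])
  take Named:  [Named YAMLMixin Compressor Versioned Ordered Resource Shareable Auditable object] + [Shareable Auditable object] + [Decoder Auditable object] + [Named Shareable Decoder]
  take YAMLMixin:  [YAMLMixin Compressor Versioned Ordered Resource Shareable Auditable object] + [Shareable Auditable object] + [Decoder Auditable object] + [Shareable Decoder]
  take Compressor:  [Compressor Versioned Ordered Resource Shareable Auditable object] + [Shareable Auditable object] + [Decoder Auditable object] + [Shareable Decoder]
  take Versioned:  [Versioned Ordered Resource Shareable Auditable object] + [Shareable Auditable object] + [Decoder Auditable object] + [Shareable Decoder]
  take Ordered:  [Ordered Resource Shareable Auditable object] + [Shareable Auditable object] + [Decoder Auditable object] + [Shareable Decoder]
  take Resource:  [Resource Shareable Auditable object] + [Shareable Auditable object] + [Decoder Auditable object] + [Shareable Decoder]
  take Shareable:  [Shareable Auditable object] + [Shareable Auditable object] + [Decoder Auditable object] + [Shareable Decoder]
  take Decoder:  [Auditable object] + [Auditable object] + [Decoder Auditable object] + [Decoder]
  take Auditable:  [Auditable object] + [Auditable object] + [Auditable object]
  take object:  [object] + [object] + [object]
MRO: BaseModel Named YAMLMixin Compressor Versioned Ordered Resource Shareable Decoder Auditable object
render is defined in: Compressor, YAMLMixin. First along the MRO is YAMLMixin.

YAMLMixin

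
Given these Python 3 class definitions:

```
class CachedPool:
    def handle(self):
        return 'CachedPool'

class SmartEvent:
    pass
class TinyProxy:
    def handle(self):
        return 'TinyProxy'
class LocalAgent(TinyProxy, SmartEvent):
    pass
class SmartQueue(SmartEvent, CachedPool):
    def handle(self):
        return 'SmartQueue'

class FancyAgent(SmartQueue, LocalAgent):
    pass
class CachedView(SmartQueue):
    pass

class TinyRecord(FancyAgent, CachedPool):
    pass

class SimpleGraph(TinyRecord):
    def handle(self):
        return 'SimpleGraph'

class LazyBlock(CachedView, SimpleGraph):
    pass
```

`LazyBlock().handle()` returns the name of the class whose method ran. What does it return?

SimpleGraph

L[LazyBlock] = LazyBlock + merge(L[CachedView], L[SimpleGraph], [CachedView SimpleGraph])
  take CachedView:  [CachedView SmartQueue SmartEvent CachedPool object] + [SimpleGraph TinyRecord FancyAgent SmartQueue LocalAgent TinyProxy SmartEvent CachedPool object] + [CachedView SimpleGraph]
  take SimpleGraph:  [SmartQueue SmartEvent CachedPool object] + [SimpleGraph TinyRecord FancyAgent SmartQueue LocalAgent TinyProxy SmartEvent CachedPool object] + [SimpleGraph]
  take TinyRecord:  [SmartQueue SmartEvent CachedPool object] + [TinyRecord FancyAgent SmartQueue LocalAgent TinyProxy SmartEvent CachedPool object]
  take FancyAgent:  [SmartQueue SmartEvent CachedPool object] + [FancyAgent SmartQueue LocalAgent TinyProxy SmartEvent CachedPool object]
  take SmartQueue:  [SmartQueue SmartEvent CachedPool object] + [SmartQueue LocalAgent TinyProxy SmartEvent CachedPool object]
  take LocalAgent:  [SmartEvent CachedPool object] + [LocalAgent TinyProxy SmartEvent CachedPool object]
  take TinyProxy:  [SmartEvent CachedPool object] + [TinyProxy SmartEvent CachedPool object]
  take SmartEvent:  [SmartEvent CachedPool object] + [SmartEvent CachedPool object]
  take CachedPool:  [CachedPool object] + [CachedPool object]
  take object:  [object] + [object]
MRO: LazyBlock CachedView SimpleGraph TinyRecord FancyAgent SmartQueue LocalAgent TinyProxy SmartEvent CachedPool object
handle is defined in: CachedPool, SimpleGraph, SmartQueue, TinyProxy. First along the MRO is SimpleGraph.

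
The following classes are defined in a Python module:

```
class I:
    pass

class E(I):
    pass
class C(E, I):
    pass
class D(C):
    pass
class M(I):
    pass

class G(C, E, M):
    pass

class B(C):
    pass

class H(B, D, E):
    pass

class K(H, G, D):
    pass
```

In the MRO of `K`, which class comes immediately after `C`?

E

L[K] = K + merge(L[H], L[G], L[D], [H G D])
  take H:  [H B D C E I object] + [G C E M I object] + [D C E I object] + [H G D]
  take B:  [B D C E I object] + [G C E M I object] + [D C E I object] + [G D]
  take G:  [D C E I object] + [G C E M I object] + [D C E I object] + [G D]
  take D:  [D C E I object] + [C E M I object] + [D C E I object] + [D]
  take C:  [C E I object] + [C E M I object] + [C E I object]
  take E:  [E I object] + [E M I object] + [E I object]
  take M:  [I object] + [M I object] + [I object]
  take I:  [I object] + [I object] + [I object]
  take object:  [object] + [object] + [object]
MRO: K H B G D C E M I object
C is at position 5; next is E.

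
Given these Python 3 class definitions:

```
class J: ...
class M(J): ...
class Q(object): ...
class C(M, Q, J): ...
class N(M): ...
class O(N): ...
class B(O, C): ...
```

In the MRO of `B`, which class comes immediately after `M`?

Q

L[B] = B + merge(L[O], L[C], [O C])
  take O:  [O N M J object] + [C M Q J object] + [O C]
  take N:  [N M J object] + [C M Q J object] + [C]
  take C:  [M J object] + [C M Q J object] + [C]
  take M:  [M J object] + [M Q J object]
  take Q:  [J object] + [Q J object]
  take J:  [J object] + [J object]
  take object:  [object] + [object]
MRO: B O N C M Q J object
M is at position 4; next is Q.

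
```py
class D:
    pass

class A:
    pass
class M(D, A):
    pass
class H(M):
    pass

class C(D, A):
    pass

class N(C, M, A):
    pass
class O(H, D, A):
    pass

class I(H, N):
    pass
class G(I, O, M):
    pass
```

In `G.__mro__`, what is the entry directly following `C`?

M

L[G] = G + merge(L[I], L[O], L[M], [I O M])
  take I:  [I H N C M D A object] + [O H M D A object] + [M D A object] + [I O M]
  take O:  [H N C M D A object] + [O H M D A object] + [M D A object] + [O M]
  take H:  [H N C M D A object] + [H M D A object] + [M D A object] + [M]
  take N:  [N C M D A object] + [M D A object] + [M D A object] + [M]
  take C:  [C M D A object] + [M D A object] + [M D A object] + [M]
  take M:  [M D A object] + [M D A object] + [M D A object] + [M]
  take D:  [D A object] + [D A object] + [D A object]
  take A:  [A object] + [A object] + [A object]
  take object:  [object] + [object] + [object]
MRO: G I O H N C M D A object
C is at position 5; next is M.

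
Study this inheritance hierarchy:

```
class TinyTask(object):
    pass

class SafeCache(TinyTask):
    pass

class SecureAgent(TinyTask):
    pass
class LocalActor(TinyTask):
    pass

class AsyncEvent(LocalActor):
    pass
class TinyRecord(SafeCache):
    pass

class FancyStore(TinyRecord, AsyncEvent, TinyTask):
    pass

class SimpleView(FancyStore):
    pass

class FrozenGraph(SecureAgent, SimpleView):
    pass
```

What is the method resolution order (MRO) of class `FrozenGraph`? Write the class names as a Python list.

L[FrozenGraph] = FrozenGraph + merge(L[SecureAgent], L[SimpleView], [SecureAgent SimpleView])
  take SecureAgent:  [SecureAgent TinyTask object] + [SimpleView FancyStore TinyRecord SafeCache AsyncEvent LocalActor TinyTask object] + [SecureAgent SimpleView]
  take SimpleView:  [TinyTask object] + [SimpleView FancyStore TinyRecord SafeCache AsyncEvent LocalActor TinyTask object] + [SimpleView]
  take FancyStore:  [TinyTask object] + [FancyStore TinyRecord SafeCache AsyncEvent LocalActor TinyTask object]
  take TinyRecord:  [TinyTask object] + [TinyRecord SafeCache AsyncEvent LocalActor TinyTask object]
  take SafeCache:  [TinyTask object] + [SafeCache AsyncEvent LocalActor TinyTask object]
  take AsyncEvent:  [TinyTask object] + [AsyncEvent LocalActor TinyTask object]
  take LocalActor:  [TinyTask object] + [LocalActor TinyTask object]
  take TinyTask:  [TinyTask object] + [TinyTask object]
  take object:  [object] + [object]

[FrozenGraph, SecureAgent, SimpleView, FancyStore, TinyRecord, SafeCache, AsyncEvent, LocalActor, TinyTask, object]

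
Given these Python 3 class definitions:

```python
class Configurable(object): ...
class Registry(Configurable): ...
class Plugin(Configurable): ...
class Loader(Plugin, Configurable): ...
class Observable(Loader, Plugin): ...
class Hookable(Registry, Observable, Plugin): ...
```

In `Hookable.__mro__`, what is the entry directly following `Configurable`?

object

L[Hookable] = Hookable + merge(L[Registry], L[Observable], L[Plugin], [Registry Observable Plugin])
  take Registry:  [Registry Configurable object] + [Observable Loader Plugin Configurable object] + [Plugin Configurable object] + [Registry Observable Plugin]
  take Observable:  [Configurable object] + [Observable Loader Plugin Configurable object] + [Plugin Configurable object] + [Observable Plugin]
  take Loader:  [Configurable object] + [Loader Plugin Configurable object] + [Plugin Configurable object] + [Plugin]
  take Plugin:  [Configurable object] + [Plugin Configurable object] + [Plugin Configurable object] + [Plugin]
  take Configurable:  [Configurable object] + [Configurable object] + [Configurable object]
  take object:  [object] + [object] + [object]
MRO: Hookable Registry Observable Loader Plugin Configurable object
Configurable is at position 5; next is object.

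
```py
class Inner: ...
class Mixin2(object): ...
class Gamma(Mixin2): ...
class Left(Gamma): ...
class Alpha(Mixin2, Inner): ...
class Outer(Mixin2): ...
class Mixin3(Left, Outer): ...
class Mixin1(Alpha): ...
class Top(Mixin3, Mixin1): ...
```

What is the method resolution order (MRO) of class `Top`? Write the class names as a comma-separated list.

Top, Mixin3, Left, Gamma, Outer, Mixin1, Alpha, Mixin2, Inner, object

L[Top] = Top + merge(L[Mixin3], L[Mixin1], [Mixin3 Mixin1])
  take Mixin3:  [Mixin3 Left Gamma Outer Mixin2 object] + [Mixin1 Alpha Mixin2 Inner object] + [Mixin3 Mixin1]
  take Left:  [Left Gamma Outer Mixin2 object] + [Mixin1 Alpha Mixin2 Inner object] + [Mixin1]
  take Gamma:  [Gamma Outer Mixin2 object] + [Mixin1 Alpha Mixin2 Inner object] + [Mixin1]
  take Outer:  [Outer Mixin2 object] + [Mixin1 Alpha Mixin2 Inner object] + [Mixin1]
  take Mixin1:  [Mixin2 object] + [Mixin1 Alpha Mixin2 Inner object] + [Mixin1]
  take Alpha:  [Mixin2 object] + [Alpha Mixin2 Inner object]
  take Mixin2:  [Mixin2 object] + [Mixin2 Inner object]
  take Inner:  [object] + [Inner object]
  take object:  [object] + [object]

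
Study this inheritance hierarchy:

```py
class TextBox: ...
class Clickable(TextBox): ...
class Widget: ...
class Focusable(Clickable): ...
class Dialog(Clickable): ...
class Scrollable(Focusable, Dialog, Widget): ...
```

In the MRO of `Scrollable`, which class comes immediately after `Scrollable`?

Focusable

L[Scrollable] = Scrollable + merge(L[Focusable], L[Dialog], L[Widget], [Focusable Dialog Widget])
  take Focusable:  [Focusable Clickable TextBox object] + [Dialog Clickable TextBox object] + [Widget object] + [Focusable Dialog Widget]
  take Dialog:  [Clickable TextBox object] + [Dialog Clickable TextBox object] + [Widget object] + [Dialog Widget]
  take Clickable:  [Clickable TextBox object] + [Clickable TextBox object] + [Widget object] + [Widget]
  take TextBox:  [TextBox object] + [TextBox object] + [Widget object] + [Widget]
  take Widget:  [object] + [object] + [Widget object] + [Widget]
  take object:  [object] + [object] + [object]
MRO: Scrollable Focusable Dialog Clickable TextBox Widget object
Scrollable is at position 0; next is Focusable.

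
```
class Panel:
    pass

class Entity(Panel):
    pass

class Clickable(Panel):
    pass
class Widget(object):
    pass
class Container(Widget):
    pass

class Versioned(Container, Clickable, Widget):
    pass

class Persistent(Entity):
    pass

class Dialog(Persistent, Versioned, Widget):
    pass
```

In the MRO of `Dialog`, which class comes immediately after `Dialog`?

L[Dialog] = Dialog + merge(L[Persistent], L[Versioned], L[Widget], [Persistent Versioned Widget])
  take Persistent:  [Persistent Entity Panel object] + [Versioned Container Clickable Widget Panel object] + [Widget object] + [Persistent Versioned Widget]
  take Entity:  [Entity Panel object] + [Versioned Container Clickable Widget Panel object] + [Widget object] + [Versioned Widget]
  take Versioned:  [Panel object] + [Versioned Container Clickable Widget Panel object] + [Widget object] + [Versioned Widget]
  take Container:  [Panel object] + [Container Clickable Widget Panel object] + [Widget object] + [Widget]
  take Clickable:  [Panel object] + [Clickable Widget Panel object] + [Widget object] + [Widget]
  take Widget:  [Panel object] + [Widget Panel object] + [Widget object] + [Widget]
  take Panel:  [Panel object] + [Panel object] + [object]
  take object:  [object] + [object] + [object]
MRO: Dialog Persistent Entity Versioned Container Clickable Widget Panel object
Dialog is at position 0; next is Persistent.

Persistent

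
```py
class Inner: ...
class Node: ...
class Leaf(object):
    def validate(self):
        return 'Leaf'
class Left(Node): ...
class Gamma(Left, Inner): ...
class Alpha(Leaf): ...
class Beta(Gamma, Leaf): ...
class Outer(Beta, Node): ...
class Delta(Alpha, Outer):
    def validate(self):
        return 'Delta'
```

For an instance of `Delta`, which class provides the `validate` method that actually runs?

L[Delta] = Delta + merge(L[Alpha], L[Outer], [Alpha Outer])
  take Alpha:  [Alpha Leaf object] + [Outer Beta Gamma Left Node Inner Leaf object] + [Alpha Outer]
  take Outer:  [Leaf object] + [Outer Beta Gamma Left Node Inner Leaf object] + [Outer]
  take Beta:  [Leaf object] + [Beta Gamma Left Node Inner Leaf object]
  take Gamma:  [Leaf object] + [Gamma Left Node Inner Leaf object]
  take Left:  [Leaf object] + [Left Node Inner Leaf object]
  take Node:  [Leaf object] + [Node Inner Leaf object]
  take Inner:  [Leaf object] + [Inner Leaf object]
  take Leaf:  [Leaf object] + [Leaf object]
  take object:  [object] + [object]
MRO: Delta Alpha Outer Beta Gamma Left Node Inner Leaf object
validate is defined in: Delta, Leaf. First along the MRO is Delta.

Delta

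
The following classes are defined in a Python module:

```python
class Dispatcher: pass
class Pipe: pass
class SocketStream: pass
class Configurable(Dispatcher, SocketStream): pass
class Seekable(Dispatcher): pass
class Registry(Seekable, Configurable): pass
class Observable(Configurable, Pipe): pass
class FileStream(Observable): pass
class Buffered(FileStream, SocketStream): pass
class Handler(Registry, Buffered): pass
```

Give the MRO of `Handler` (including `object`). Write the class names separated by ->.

Handler -> Registry -> Seekable -> Buffered -> FileStream -> Observable -> Configurable -> Dispatcher -> SocketStream -> Pipe -> object

L[Handler] = Handler + merge(L[Registry], L[Buffered], [Registry Buffered])
  take Registry:  [Registry Seekable Configurable Dispatcher SocketStream object] + [Buffered FileStream Observable Configurable Dispatcher SocketStream Pipe object] + [Registry Buffered]
  take Seekable:  [Seekable Configurable Dispatcher SocketStream object] + [Buffered FileStream Observable Configurable Dispatcher SocketStream Pipe object] + [Buffered]
  take Buffered:  [Configurable Dispatcher SocketStream object] + [Buffered FileStream Observable Configurable Dispatcher SocketStream Pipe object] + [Buffered]
  take FileStream:  [Configurable Dispatcher SocketStream object] + [FileStream Observable Configurable Dispatcher SocketStream Pipe object]
  take Observable:  [Configurable Dispatcher SocketStream object] + [Observable Configurable Dispatcher SocketStream Pipe object]
  take Configurable:  [Configurable Dispatcher SocketStream object] + [Configurable Dispatcher SocketStream Pipe object]
  take Dispatcher:  [Dispatcher SocketStream object] + [Dispatcher SocketStream Pipe object]
  take SocketStream:  [SocketStream object] + [SocketStream Pipe object]
  take Pipe:  [object] + [Pipe object]
  take object:  [object] + [object]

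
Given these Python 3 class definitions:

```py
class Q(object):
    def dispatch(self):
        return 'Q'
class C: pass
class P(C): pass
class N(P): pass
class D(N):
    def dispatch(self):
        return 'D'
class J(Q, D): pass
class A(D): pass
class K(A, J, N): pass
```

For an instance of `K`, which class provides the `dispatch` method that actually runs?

L[K] = K + merge(L[A], L[J], L[N], [A J N])
  take A:  [A D N P C object] + [J Q D N P C object] + [N P C object] + [A J N]
  take J:  [D N P C object] + [J Q D N P C object] + [N P C object] + [J N]
  take Q:  [D N P C object] + [Q D N P C object] + [N P C object] + [N]
  take D:  [D N P C object] + [D N P C object] + [N P C object] + [N]
  take N:  [N P C object] + [N P C object] + [N P C object] + [N]
  take P:  [P C object] + [P C object] + [P C object]
  take C:  [C object] + [C object] + [C object]
  take object:  [object] + [object] + [object]
MRO: K A J Q D N P C object
dispatch is defined in: D, Q. First along the MRO is Q.

Q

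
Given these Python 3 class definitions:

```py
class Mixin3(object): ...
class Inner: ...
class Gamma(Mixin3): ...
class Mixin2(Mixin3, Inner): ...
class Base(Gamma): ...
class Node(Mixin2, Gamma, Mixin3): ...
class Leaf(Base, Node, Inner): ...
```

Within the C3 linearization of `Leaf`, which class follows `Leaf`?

L[Leaf] = Leaf + merge(L[Base], L[Node], L[Inner], [Base Node Inner])
  take Base:  [Base Gamma Mixin3 object] + [Node Mixin2 Gamma Mixin3 Inner object] + [Inner object] + [Base Node Inner]
  take Node:  [Gamma Mixin3 object] + [Node Mixin2 Gamma Mixin3 Inner object] + [Inner object] + [Node Inner]
  take Mixin2:  [Gamma Mixin3 object] + [Mixin2 Gamma Mixin3 Inner object] + [Inner object] + [Inner]
  take Gamma:  [Gamma Mixin3 object] + [Gamma Mixin3 Inner object] + [Inner object] + [Inner]
  take Mixin3:  [Mixin3 object] + [Mixin3 Inner object] + [Inner object] + [Inner]
  take Inner:  [object] + [Inner object] + [Inner object] + [Inner]
  take object:  [object] + [object] + [object]
MRO: Leaf Base Node Mixin2 Gamma Mixin3 Inner object
Leaf is at position 0; next is Base.

Base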